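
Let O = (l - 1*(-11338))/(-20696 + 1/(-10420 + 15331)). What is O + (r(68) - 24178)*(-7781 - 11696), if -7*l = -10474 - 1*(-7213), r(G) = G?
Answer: 334097833715569753/711466385 ≈ 4.6959e+8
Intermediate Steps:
l = 3261/7 (l = -(-10474 - 1*(-7213))/7 = -(-10474 + 7213)/7 = -⅐*(-3261) = 3261/7 ≈ 465.86)
O = -405781197/711466385 (O = (3261/7 - 1*(-11338))/(-20696 + 1/(-10420 + 15331)) = (3261/7 + 11338)/(-20696 + 1/4911) = 82627/(7*(-20696 + 1/4911)) = 82627/(7*(-101638055/4911)) = (82627/7)*(-4911/101638055) = -405781197/711466385 ≈ -0.57034)
O + (r(68) - 24178)*(-7781 - 11696) = -405781197/711466385 + (68 - 24178)*(-7781 - 11696) = -405781197/711466385 - 24110*(-19477) = -405781197/711466385 + 469590470 = 334097833715569753/711466385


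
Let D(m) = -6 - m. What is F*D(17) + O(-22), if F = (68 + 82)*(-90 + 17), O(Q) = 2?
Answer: 251852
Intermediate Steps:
F = -10950 (F = 150*(-73) = -10950)
F*D(17) + O(-22) = -10950*(-6 - 1*17) + 2 = -10950*(-6 - 17) + 2 = -10950*(-23) + 2 = 251850 + 2 = 251852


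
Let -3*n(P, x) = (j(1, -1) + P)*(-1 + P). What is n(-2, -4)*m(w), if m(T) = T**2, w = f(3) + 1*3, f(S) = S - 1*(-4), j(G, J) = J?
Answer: -300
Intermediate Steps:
n(P, x) = -(-1 + P)**2/3 (n(P, x) = -(-1 + P)*(-1 + P)/3 = -(-1 + P)**2/3)
f(S) = 4 + S (f(S) = S + 4 = 4 + S)
w = 10 (w = (4 + 3) + 1*3 = 7 + 3 = 10)
n(-2, -4)*m(w) = (-1/3 - 1/3*(-2)**2 + (2/3)*(-2))*10**2 = (-1/3 - 1/3*4 - 4/3)*100 = (-1/3 - 4/3 - 4/3)*100 = -3*100 = -300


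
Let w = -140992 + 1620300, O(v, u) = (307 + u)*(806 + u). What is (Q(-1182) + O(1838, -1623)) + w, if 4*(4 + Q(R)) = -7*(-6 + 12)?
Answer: 5108931/2 ≈ 2.5545e+6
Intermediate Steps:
Q(R) = -29/2 (Q(R) = -4 + (-7*(-6 + 12))/4 = -4 + (-7*6)/4 = -4 + (¼)*(-42) = -4 - 21/2 = -29/2)
w = 1479308
(Q(-1182) + O(1838, -1623)) + w = (-29/2 + (247442 + (-1623)² + 1113*(-1623))) + 1479308 = (-29/2 + (247442 + 2634129 - 1806399)) + 1479308 = (-29/2 + 1075172) + 1479308 = 2150315/2 + 1479308 = 5108931/2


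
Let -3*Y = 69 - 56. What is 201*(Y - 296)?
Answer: -60367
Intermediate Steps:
Y = -13/3 (Y = -(69 - 56)/3 = -⅓*13 = -13/3 ≈ -4.3333)
201*(Y - 296) = 201*(-13/3 - 296) = 201*(-901/3) = -60367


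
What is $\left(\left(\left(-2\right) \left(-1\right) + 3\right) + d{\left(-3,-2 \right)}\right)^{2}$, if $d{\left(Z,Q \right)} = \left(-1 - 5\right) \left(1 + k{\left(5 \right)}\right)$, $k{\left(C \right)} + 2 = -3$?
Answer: $841$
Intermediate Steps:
$k{\left(C \right)} = -5$ ($k{\left(C \right)} = -2 - 3 = -5$)
$d{\left(Z,Q \right)} = 24$ ($d{\left(Z,Q \right)} = \left(-1 - 5\right) \left(1 - 5\right) = \left(-6\right) \left(-4\right) = 24$)
$\left(\left(\left(-2\right) \left(-1\right) + 3\right) + d{\left(-3,-2 \right)}\right)^{2} = \left(\left(\left(-2\right) \left(-1\right) + 3\right) + 24\right)^{2} = \left(\left(2 + 3\right) + 24\right)^{2} = \left(5 + 24\right)^{2} = 29^{2} = 841$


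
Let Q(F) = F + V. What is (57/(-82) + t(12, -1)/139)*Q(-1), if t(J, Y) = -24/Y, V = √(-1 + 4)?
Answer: 5955/11398 - 5955*√3/11398 ≈ -0.38247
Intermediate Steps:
V = √3 ≈ 1.7320
Q(F) = F + √3
(57/(-82) + t(12, -1)/139)*Q(-1) = (57/(-82) - 24/(-1)/139)*(-1 + √3) = (57*(-1/82) - 24*(-1)*(1/139))*(-1 + √3) = (-57/82 + 24*(1/139))*(-1 + √3) = (-57/82 + 24/139)*(-1 + √3) = -5955*(-1 + √3)/11398 = 5955/11398 - 5955*√3/11398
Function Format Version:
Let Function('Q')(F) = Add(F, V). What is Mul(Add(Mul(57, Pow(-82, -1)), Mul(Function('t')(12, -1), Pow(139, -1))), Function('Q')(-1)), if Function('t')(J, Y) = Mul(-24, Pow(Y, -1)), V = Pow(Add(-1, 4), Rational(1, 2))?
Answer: Add(Rational(5955, 11398), Mul(Rational(-5955, 11398), Pow(3, Rational(1, 2)))) ≈ -0.38247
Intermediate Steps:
V = Pow(3, Rational(1, 2)) ≈ 1.7320
Function('Q')(F) = Add(F, Pow(3, Rational(1, 2)))
Mul(Add(Mul(57, Pow(-82, -1)), Mul(Function('t')(12, -1), Pow(139, -1))), Function('Q')(-1)) = Mul(Add(Mul(57, Pow(-82, -1)), Mul(Mul(-24, Pow(-1, -1)), Pow(139, -1))), Add(-1, Pow(3, Rational(1, 2)))) = Mul(Add(Mul(57, Rational(-1, 82)), Mul(Mul(-24, -1), Rational(1, 139))), Add(-1, Pow(3, Rational(1, 2)))) = Mul(Add(Rational(-57, 82), Mul(24, Rational(1, 139))), Add(-1, Pow(3, Rational(1, 2)))) = Mul(Add(Rational(-57, 82), Rational(24, 139)), Add(-1, Pow(3, Rational(1, 2)))) = Mul(Rational(-5955, 11398), Add(-1, Pow(3, Rational(1, 2)))) = Add(Rational(5955, 11398), Mul(Rational(-5955, 11398), Pow(3, Rational(1, 2))))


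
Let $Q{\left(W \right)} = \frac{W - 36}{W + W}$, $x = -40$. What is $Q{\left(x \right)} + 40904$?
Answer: $\frac{818099}{20} \approx 40905.0$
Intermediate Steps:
$Q{\left(W \right)} = \frac{-36 + W}{2 W}$
$Q{\left(x \right)} + 40904 = \frac{-36 - 40}{2 \left(-40\right)} + 40904 = \frac{1}{2} \left(- \frac{1}{40}\right) \left(-76\right) + 40904 = \frac{19}{20} + 40904 = \frac{818099}{20}$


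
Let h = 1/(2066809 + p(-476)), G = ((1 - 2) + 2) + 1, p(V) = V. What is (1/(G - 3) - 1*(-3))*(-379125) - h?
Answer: -1566796997251/2066333 ≈ -7.5825e+5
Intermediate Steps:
G = 2 (G = (-1 + 2) + 1 = 1 + 1 = 2)
h = 1/2066333 (h = 1/(2066809 - 476) = 1/2066333 ≈ 4.8395e-7)
(1/(G - 3) - 1*(-3))*(-379125) - h = (1/(2 - 3) - 1*(-3))*(-379125) - 1*1/2066333 = (1/(-1) + 3)*(-379125) - 1/2066333 = (-1 + 3)*(-379125) - 1/2066333 = 2*(-379125) - 1/2066333 = -758250 - 1/2066333 = -1566796997251/2066333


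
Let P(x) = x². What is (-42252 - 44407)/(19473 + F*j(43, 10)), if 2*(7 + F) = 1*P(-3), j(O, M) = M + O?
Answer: -173318/38681 ≈ -4.4807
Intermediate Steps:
F = -5/2 (F = -7 + (1*(-3)²)/2 = -7 + (1*9)/2 = -7 + (½)*9 = -7 + 9/2 = -5/2 ≈ -2.5000)
(-42252 - 44407)/(19473 + F*j(43, 10)) = (-42252 - 44407)/(19473 - 5*(10 + 43)/2) = -86659/(19473 - 5/2*53) = -86659/(19473 - 265/2) = -86659/38681/2 = -86659*2/38681 = -173318/38681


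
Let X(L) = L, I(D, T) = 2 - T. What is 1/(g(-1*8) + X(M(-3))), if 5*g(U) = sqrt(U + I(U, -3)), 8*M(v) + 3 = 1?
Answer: -100/73 - 80*I*sqrt(3)/73 ≈ -1.3699 - 1.8981*I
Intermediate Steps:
M(v) = -1/4 (M(v) = -3/8 + (1/8)*1 = -3/8 + 1/8 = -1/4)
g(U) = sqrt(5 + U)/5 (g(U) = sqrt(U + (2 - 1*(-3)))/5 = sqrt(U + (2 + 3))/5 = sqrt(U + 5)/5 = sqrt(5 + U)/5)
1/(g(-1*8) + X(M(-3))) = 1/(sqrt(5 - 1*8)/5 - 1/4) = 1/(sqrt(5 - 8)/5 - 1/4) = 1/(sqrt(-3)/5 - 1/4) = 1/((I*sqrt(3))/5 - 1/4) = 1/(I*sqrt(3)/5 - 1/4) = 1/(-1/4 + I*sqrt(3)/5)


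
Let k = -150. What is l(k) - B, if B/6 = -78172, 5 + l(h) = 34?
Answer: 469061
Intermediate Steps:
l(h) = 29 (l(h) = -5 + 34 = 29)
B = -469032 (B = 6*(-78172) = -469032)
l(k) - B = 29 - 1*(-469032) = 29 + 469032 = 469061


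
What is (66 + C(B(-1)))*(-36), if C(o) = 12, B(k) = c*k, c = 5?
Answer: -2808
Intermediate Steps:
B(k) = 5*k
(66 + C(B(-1)))*(-36) = (66 + 12)*(-36) = 78*(-36) = -2808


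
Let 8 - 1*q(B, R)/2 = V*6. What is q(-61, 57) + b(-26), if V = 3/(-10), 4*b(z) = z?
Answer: 131/10 ≈ 13.100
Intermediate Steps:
b(z) = z/4
V = -3/10 (V = 3*(-⅒) = -3/10 ≈ -0.30000)
q(B, R) = 98/5 (q(B, R) = 16 - (-3)*6/5 = 16 - 2*(-9/5) = 16 + 18/5 = 98/5)
q(-61, 57) + b(-26) = 98/5 + (¼)*(-26) = 98/5 - 13/2 = 131/10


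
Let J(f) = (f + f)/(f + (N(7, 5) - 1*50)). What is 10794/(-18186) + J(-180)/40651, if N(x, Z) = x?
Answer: -2329593581/3925219909 ≈ -0.59349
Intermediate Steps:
J(f) = 2*f/(-43 + f) (J(f) = (f + f)/(f + (7 - 1*50)) = (2*f)/(f + (7 - 50)) = (2*f)/(f - 43) = (2*f)/(-43 + f) = 2*f/(-43 + f))
10794/(-18186) + J(-180)/40651 = 10794/(-18186) + (2*(-180)/(-43 - 180))/40651 = 10794*(-1/18186) + (2*(-180)/(-223))*(1/40651) = -257/433 + (2*(-180)*(-1/223))*(1/40651) = -257/433 + (360/223)*(1/40651) = -257/433 + 360/9065173 = -2329593581/3925219909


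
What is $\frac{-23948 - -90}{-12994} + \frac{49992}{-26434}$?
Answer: $- \frac{4733419}{85870849} \approx -0.055123$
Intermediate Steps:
$\frac{-23948 - -90}{-12994} + \frac{49992}{-26434} = \left(-23948 + 90\right) \left(- \frac{1}{12994}\right) + 49992 \left(- \frac{1}{26434}\right) = \left(-23858\right) \left(- \frac{1}{12994}\right) - \frac{24996}{13217} = \frac{11929}{6497} - \frac{24996}{13217} = - \frac{4733419}{85870849}$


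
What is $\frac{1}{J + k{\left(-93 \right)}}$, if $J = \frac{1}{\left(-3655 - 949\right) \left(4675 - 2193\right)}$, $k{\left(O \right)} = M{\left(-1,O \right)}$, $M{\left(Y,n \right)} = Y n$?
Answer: $\frac{11427128}{1062722903} \approx 0.010753$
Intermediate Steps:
$k{\left(O \right)} = - O$
$J = - \frac{1}{11427128}$ ($J = \frac{1}{\left(-4604\right) 2482} = \frac{1}{-11427128} = - \frac{1}{11427128} \approx -8.7511 \cdot 10^{-8}$)
$\frac{1}{J + k{\left(-93 \right)}} = \frac{1}{- \frac{1}{11427128} - -93} = \frac{1}{- \frac{1}{11427128} + 93} = \frac{1}{\frac{1062722903}{11427128}} = \frac{11427128}{1062722903}$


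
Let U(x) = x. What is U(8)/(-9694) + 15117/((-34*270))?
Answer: -24436273/14831820 ≈ -1.6476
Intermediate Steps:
U(8)/(-9694) + 15117/((-34*270)) = 8/(-9694) + 15117/((-34*270)) = 8*(-1/9694) + 15117/(-9180) = -4/4847 + 15117*(-1/9180) = -4/4847 - 5039/3060 = -24436273/14831820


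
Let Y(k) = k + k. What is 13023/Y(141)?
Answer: 4341/94 ≈ 46.181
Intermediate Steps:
Y(k) = 2*k
13023/Y(141) = 13023/((2*141)) = 13023/282 = 13023*(1/282) = 4341/94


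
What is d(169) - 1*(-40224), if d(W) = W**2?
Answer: 68785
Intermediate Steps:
d(169) - 1*(-40224) = 169**2 - 1*(-40224) = 28561 + 40224 = 68785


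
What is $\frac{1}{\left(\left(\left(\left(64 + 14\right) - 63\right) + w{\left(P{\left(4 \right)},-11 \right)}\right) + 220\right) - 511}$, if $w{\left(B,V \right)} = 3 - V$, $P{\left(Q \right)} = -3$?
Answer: $- \frac{1}{262} \approx -0.0038168$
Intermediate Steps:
$\frac{1}{\left(\left(\left(\left(64 + 14\right) - 63\right) + w{\left(P{\left(4 \right)},-11 \right)}\right) + 220\right) - 511} = \frac{1}{\left(\left(\left(\left(64 + 14\right) - 63\right) + \left(3 - -11\right)\right) + 220\right) - 511} = \frac{1}{\left(\left(\left(78 - 63\right) + \left(3 + 11\right)\right) + 220\right) - 511} = \frac{1}{\left(\left(15 + 14\right) + 220\right) - 511} = \frac{1}{\left(29 + 220\right) - 511} = \frac{1}{249 - 511} = \frac{1}{-262} = - \frac{1}{262}$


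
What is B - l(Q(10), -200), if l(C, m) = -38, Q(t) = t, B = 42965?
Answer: 43003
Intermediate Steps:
B - l(Q(10), -200) = 42965 - 1*(-38) = 42965 + 38 = 43003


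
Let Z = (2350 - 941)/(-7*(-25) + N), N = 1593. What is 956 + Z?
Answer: 1691617/1768 ≈ 956.80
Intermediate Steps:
Z = 1409/1768 (Z = (2350 - 941)/(-7*(-25) + 1593) = 1409/(175 + 1593) = 1409/1768 ≈ 0.79695)
956 + Z = 956 + 1409/1768 = 1691617/1768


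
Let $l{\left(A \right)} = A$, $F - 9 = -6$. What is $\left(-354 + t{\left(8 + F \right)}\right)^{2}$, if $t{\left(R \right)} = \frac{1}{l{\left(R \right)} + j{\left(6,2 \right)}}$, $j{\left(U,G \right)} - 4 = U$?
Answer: $\frac{55249489}{441} \approx 1.2528 \cdot 10^{5}$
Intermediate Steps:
$F = 3$ ($F = 9 - 6 = 3$)
$j{\left(U,G \right)} = 4 + U$
$t{\left(R \right)} = \frac{1}{10 + R}$ ($t{\left(R \right)} = \frac{1}{R + \left(4 + 6\right)} = \frac{1}{R + 10} = \frac{1}{10 + R}$)
$\left(-354 + t{\left(8 + F \right)}\right)^{2} = \left(-354 + \frac{1}{10 + \left(8 + 3\right)}\right)^{2} = \left(-354 + \frac{1}{10 + 11}\right)^{2} = \left(-354 + \frac{1}{21}\right)^{2} = \left(- \frac{7433}{21}\right)^{2} = \frac{55249489}{441}$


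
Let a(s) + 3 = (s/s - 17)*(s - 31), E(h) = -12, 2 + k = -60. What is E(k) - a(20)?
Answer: -185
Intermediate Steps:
k = -62 (k = -2 - 60 = -62)
a(s) = 493 - 16*s (a(s) = -3 + (s/s - 17)*(s - 31) = -3 + (1 - 17)*(-31 + s) = -3 - 16*(-31 + s) = -3 + (496 - 16*s) = 493 - 16*s)
E(k) - a(20) = -12 - (493 - 16*20) = -12 - (493 - 320) = -12 - 1*173 = -12 - 173 = -185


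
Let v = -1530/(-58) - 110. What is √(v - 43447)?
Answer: 2*I*√9152313/29 ≈ 208.64*I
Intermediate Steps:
v = -2425/29 (v = -1530*(-1)/58 - 110 = -102*(-15/58) - 110 = 765/29 - 110 = -2425/29 ≈ -83.621)
√(v - 43447) = √(-2425/29 - 43447) = √(-1262388/29) = 2*I*√9152313/29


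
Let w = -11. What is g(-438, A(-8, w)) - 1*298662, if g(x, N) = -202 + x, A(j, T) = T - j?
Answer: -299302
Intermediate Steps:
g(-438, A(-8, w)) - 1*298662 = (-202 - 438) - 1*298662 = -640 - 298662 = -299302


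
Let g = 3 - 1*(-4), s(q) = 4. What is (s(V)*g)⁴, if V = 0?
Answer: 614656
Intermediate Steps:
g = 7 (g = 3 + 4 = 7)
(s(V)*g)⁴ = (4*7)⁴ = 28⁴ = 614656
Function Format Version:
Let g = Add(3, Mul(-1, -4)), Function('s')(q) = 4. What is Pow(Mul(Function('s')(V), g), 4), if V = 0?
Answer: 614656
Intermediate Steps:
g = 7 (g = Add(3, 4) = 7)
Pow(Mul(Function('s')(V), g), 4) = Pow(Mul(4, 7), 4) = Pow(28, 4) = 614656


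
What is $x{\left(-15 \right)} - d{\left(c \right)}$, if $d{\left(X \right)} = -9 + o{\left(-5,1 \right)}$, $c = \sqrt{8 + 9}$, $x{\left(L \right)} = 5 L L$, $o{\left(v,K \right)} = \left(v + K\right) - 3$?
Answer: $1141$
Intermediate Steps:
$o{\left(v,K \right)} = -3 + K + v$ ($o{\left(v,K \right)} = \left(K + v\right) - 3 = -3 + K + v$)
$x{\left(L \right)} = 5 L^{2}$
$c = \sqrt{17} \approx 4.1231$
$d{\left(X \right)} = -16$ ($d{\left(X \right)} = -9 - 7 = -16$)
$x{\left(-15 \right)} - d{\left(c \right)} = 5 \left(-15\right)^{2} - -16 = 5 \cdot 225 + 16 = 1125 + 16 = 1141$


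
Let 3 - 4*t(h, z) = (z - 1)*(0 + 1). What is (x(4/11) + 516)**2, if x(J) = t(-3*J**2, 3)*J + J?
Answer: 32273761/121 ≈ 2.6673e+5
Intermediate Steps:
t(h, z) = 1 - z/4 (t(h, z) = 3/4 - (z - 1)*(0 + 1)/4 = 3/4 - (-1 + z)/4 = 3/4 + (1/4 - z/4) = 1 - z/4)
x(J) = 5*J/4 (x(J) = (1 - 1/4*3)*J + J = (1 - 3/4)*J + J = J/4 + J = 5*J/4)
(x(4/11) + 516)**2 = (5*(4/11)/4 + 516)**2 = (5*(4*(1/11))/4 + 516)**2 = ((5/4)*(4/11) + 516)**2 = (5/11 + 516)**2 = (5681/11)**2 = 32273761/121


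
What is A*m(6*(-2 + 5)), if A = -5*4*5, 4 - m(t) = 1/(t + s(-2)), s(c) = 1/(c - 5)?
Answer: -1972/5 ≈ -394.40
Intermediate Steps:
s(c) = 1/(-5 + c)
m(t) = 4 - 1/(-⅐ + t) (m(t) = 4 - 1/(t + 1/(-5 - 2)) = 4 - 1/(t + 1/(-7)) = 4 - 1/(t - ⅐) = 4 - 1/(-⅐ + t))
A = -100 (A = -20*5 = -100)
A*m(6*(-2 + 5)) = -100*(-11 + 28*(6*(-2 + 5)))/(-1 + 7*(6*(-2 + 5))) = -100*(-11 + 28*(6*3))/(-1 + 7*(6*3)) = -100*(-11 + 28*18)/(-1 + 7*18) = -100*(-11 + 504)/(-1 + 126) = -100*493/125 = -1972/5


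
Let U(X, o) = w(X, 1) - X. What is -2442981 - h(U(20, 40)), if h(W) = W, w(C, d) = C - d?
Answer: -2442980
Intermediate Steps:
U(X, o) = -1 (U(X, o) = (X - 1*1) - X = (X - 1) - X = (-1 + X) - X = -1)
-2442981 - h(U(20, 40)) = -2442981 - 1*(-1) = -2442981 + 1 = -2442980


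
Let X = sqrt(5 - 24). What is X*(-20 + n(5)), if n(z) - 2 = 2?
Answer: -16*I*sqrt(19) ≈ -69.742*I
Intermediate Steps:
X = I*sqrt(19) (X = sqrt(-19) = I*sqrt(19) ≈ 4.3589*I)
n(z) = 4 (n(z) = 2 + 2 = 4)
X*(-20 + n(5)) = (I*sqrt(19))*(-20 + 4) = (I*sqrt(19))*(-16) = -16*I*sqrt(19)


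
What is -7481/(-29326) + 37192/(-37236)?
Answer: -203032519/272995734 ≈ -0.74372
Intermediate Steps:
-7481/(-29326) + 37192/(-37236) = -7481*(-1/29326) + 37192*(-1/37236) = 7481/29326 - 9298/9309 = -203032519/272995734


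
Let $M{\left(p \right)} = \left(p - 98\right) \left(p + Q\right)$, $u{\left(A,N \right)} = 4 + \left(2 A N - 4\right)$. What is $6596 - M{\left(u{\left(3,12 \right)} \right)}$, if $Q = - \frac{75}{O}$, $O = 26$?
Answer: $8393$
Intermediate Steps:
$u{\left(A,N \right)} = 2 A N$ ($u{\left(A,N \right)} = 4 + \left(2 A N - 4\right) = 4 + \left(-4 + 2 A N\right) = 2 A N$)
$Q = - \frac{75}{26} \approx -2.8846$
$M{\left(p \right)} = \left(-98 + p\right) \left(- \frac{75}{26} + p\right)$ ($M{\left(p \right)} = \left(p - 98\right) \left(p - \frac{75}{26}\right) = \left(-98 + p\right) \left(- \frac{75}{26} + p\right)$)
$6596 - M{\left(u{\left(3,12 \right)} \right)} = 6596 - \left(\frac{3675}{13} + \left(2 \cdot 3 \cdot 12\right)^{2} - \frac{2623 \cdot 2 \cdot 3 \cdot 12}{26}\right) = 6596 - \left(\frac{3675}{13} + 72^{2} - \frac{94428}{13}\right) = 6596 - \left(\frac{3675}{13} + 5184 - \frac{94428}{13}\right) = 6596 - -1797 = 6596 + 1797 = 8393$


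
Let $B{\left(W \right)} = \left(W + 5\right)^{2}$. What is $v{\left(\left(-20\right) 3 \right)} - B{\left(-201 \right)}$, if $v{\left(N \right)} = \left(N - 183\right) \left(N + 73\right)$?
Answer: $-41575$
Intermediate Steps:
$B{\left(W \right)} = \left(5 + W\right)^{2}$
$v{\left(N \right)} = \left(-183 + N\right) \left(73 + N\right)$
$v{\left(\left(-20\right) 3 \right)} - B{\left(-201 \right)} = \left(-13359 + \left(\left(-20\right) 3\right)^{2} - 110 \left(\left(-20\right) 3\right)\right) - \left(5 - 201\right)^{2} = \left(-13359 + \left(-60\right)^{2} - -6600\right) - \left(-196\right)^{2} = \left(-13359 + 3600 + 6600\right) - 38416 = -3159 - 38416 = -41575$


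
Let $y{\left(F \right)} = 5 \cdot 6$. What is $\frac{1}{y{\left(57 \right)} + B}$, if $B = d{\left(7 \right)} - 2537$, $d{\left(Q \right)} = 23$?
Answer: $- \frac{1}{2484} \approx -0.00040258$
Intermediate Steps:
$y{\left(F \right)} = 30$
$B = -2514$ ($B = 23 - 2537 = -2514$)
$\frac{1}{y{\left(57 \right)} + B} = \frac{1}{30 - 2514} = \frac{1}{-2484} = - \frac{1}{2484}$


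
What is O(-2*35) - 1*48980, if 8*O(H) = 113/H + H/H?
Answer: -27428843/560 ≈ -48980.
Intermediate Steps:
O(H) = 1/8 + 113/(8*H) (O(H) = (113/H + H/H)/8 = (113/H + 1)/8 = (1 + 113/H)/8 = 1/8 + 113/(8*H))
O(-2*35) - 1*48980 = (113 - 2*35)/(8*((-2*35))) - 1*48980 = (1/8)*(113 - 70)/(-70) - 48980 = (1/8)*(-1/70)*43 - 48980 = -43/560 - 48980 = -27428843/560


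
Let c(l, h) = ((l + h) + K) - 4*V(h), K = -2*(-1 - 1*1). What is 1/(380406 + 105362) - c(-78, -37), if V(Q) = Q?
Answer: -17973415/485768 ≈ -37.000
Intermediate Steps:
K = 4 (K = -2*(-1 - 1) = -2*(-2) = 4)
c(l, h) = 4 + l - 3*h (c(l, h) = ((l + h) + 4) - 4*h = ((h + l) + 4) - 4*h = (4 + h + l) - 4*h = 4 + l - 3*h)
1/(380406 + 105362) - c(-78, -37) = 1/(380406 + 105362) - (4 - 78 - 3*(-37)) = 1/485768 - (4 - 78 + 111) = 1/485768 - 1*37 = 1/485768 - 37 = -17973415/485768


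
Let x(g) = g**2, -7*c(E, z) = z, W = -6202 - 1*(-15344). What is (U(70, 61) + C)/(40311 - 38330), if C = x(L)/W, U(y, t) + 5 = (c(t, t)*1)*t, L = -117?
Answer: -4891647/18110302 ≈ -0.27010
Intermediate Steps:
W = 9142 (W = -6202 + 15344 = 9142)
c(E, z) = -z/7
U(y, t) = -5 - t**2/7 (U(y, t) = -5 + (-t/7*1)*t = -5 + (-t/7)*t = -5 - t**2/7)
C = 13689/9142 (C = (-117)**2/9142 = 13689*(1/9142) = 13689/9142 ≈ 1.4974)
(U(70, 61) + C)/(40311 - 38330) = ((-5 - 1/7*61**2) + 13689/9142)/(40311 - 38330) = ((-5 - 1/7*3721) + 13689/9142)/1981 = ((-5 - 3721/7) + 13689/9142)*(1/1981) = (-3756/7 + 13689/9142)*(1/1981) = -4891647/9142*1/1981 = -4891647/18110302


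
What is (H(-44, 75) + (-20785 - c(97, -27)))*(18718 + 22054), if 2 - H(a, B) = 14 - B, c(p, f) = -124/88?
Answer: -9293019258/11 ≈ -8.4482e+8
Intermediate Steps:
c(p, f) = -31/22 (c(p, f) = -124*1/88 = -31/22)
H(a, B) = -12 + B (H(a, B) = 2 - (14 - B) = 2 + (-14 + B) = -12 + B)
(H(-44, 75) + (-20785 - c(97, -27)))*(18718 + 22054) = ((-12 + 75) + (-20785 - 1*(-31/22)))*(18718 + 22054) = (63 + (-20785 + 31/22))*40772 = (63 - 457239/22)*40772 = -455853/22*40772 = -9293019258/11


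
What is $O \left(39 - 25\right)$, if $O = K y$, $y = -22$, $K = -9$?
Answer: $2772$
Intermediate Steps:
$O = 198$ ($O = \left(-9\right) \left(-22\right) = 198$)
$O \left(39 - 25\right) = 198 \left(39 - 25\right) = 198 \cdot 14 = 2772$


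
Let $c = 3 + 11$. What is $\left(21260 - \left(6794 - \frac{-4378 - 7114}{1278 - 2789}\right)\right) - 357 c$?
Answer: $\frac{14317640}{1511} \approx 9475.6$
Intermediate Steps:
$c = 14$
$\left(21260 - \left(6794 - \frac{-4378 - 7114}{1278 - 2789}\right)\right) - 357 c = \left(21260 - \left(6794 - \frac{-4378 - 7114}{1278 - 2789}\right)\right) - 4998 = \left(21260 - \left(6794 + \frac{11492}{-1511}\right)\right) - 4998 = \left(21260 - \frac{10254242}{1511}\right) - 4998 = \frac{21869618}{1511} - 4998 = \frac{14317640}{1511}$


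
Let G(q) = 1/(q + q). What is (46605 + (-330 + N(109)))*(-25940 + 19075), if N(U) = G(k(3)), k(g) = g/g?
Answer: -635362615/2 ≈ -3.1768e+8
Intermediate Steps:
k(g) = 1
G(q) = 1/(2*q)
N(U) = ½ (N(U) = (½)/1 = (½)*1 = ½)
(46605 + (-330 + N(109)))*(-25940 + 19075) = (46605 + (-330 + ½))*(-25940 + 19075) = (46605 - 659/2)*(-6865) = (92551/2)*(-6865) = -635362615/2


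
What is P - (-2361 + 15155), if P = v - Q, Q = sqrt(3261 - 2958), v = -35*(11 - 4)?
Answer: -13039 - sqrt(303) ≈ -13056.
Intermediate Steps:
v = -245 (v = -35*7 = -245)
Q = sqrt(303) ≈ 17.407
P = -245 - sqrt(303) ≈ -262.41
P - (-2361 + 15155) = (-245 - sqrt(303)) - (-2361 + 15155) = (-245 - sqrt(303)) - 1*12794 = (-245 - sqrt(303)) - 12794 = -13039 - sqrt(303)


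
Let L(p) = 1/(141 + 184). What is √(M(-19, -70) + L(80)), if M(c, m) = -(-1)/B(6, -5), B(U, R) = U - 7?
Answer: 18*I*√13/65 ≈ 0.99846*I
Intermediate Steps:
B(U, R) = -7 + U
M(c, m) = -1 (M(c, m) = -(-1)/(-7 + 6) = -(-1)/(-1) = -(-1)*(-1) = -1*1 = -1)
L(p) = 1/325
√(M(-19, -70) + L(80)) = √(-1 + 1/325) = √(-324/325) = 18*I*√13/65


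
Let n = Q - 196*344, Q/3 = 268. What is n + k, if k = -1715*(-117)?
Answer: 134035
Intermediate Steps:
Q = 804 (Q = 3*268 = 804)
n = -66620 (n = 804 - 196*344 = 804 - 67424 = -66620)
k = 200655
n + k = -66620 + 200655 = 134035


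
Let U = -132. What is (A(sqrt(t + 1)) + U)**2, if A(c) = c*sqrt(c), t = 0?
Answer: 17161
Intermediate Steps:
A(c) = c**(3/2)
(A(sqrt(t + 1)) + U)**2 = ((sqrt(0 + 1))**(3/2) - 132)**2 = ((sqrt(1))**(3/2) - 132)**2 = (1**(3/2) - 132)**2 = (1 - 132)**2 = (-131)**2 = 17161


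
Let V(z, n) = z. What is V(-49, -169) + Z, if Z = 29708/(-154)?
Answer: -2661/11 ≈ -241.91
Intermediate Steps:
Z = -2122/11 (Z = 29708*(-1/154) = -2122/11 ≈ -192.91)
V(-49, -169) + Z = -49 - 2122/11 = -2661/11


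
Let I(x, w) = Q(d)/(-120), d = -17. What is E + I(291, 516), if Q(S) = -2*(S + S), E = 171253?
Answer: 5137573/30 ≈ 1.7125e+5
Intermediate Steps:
Q(S) = -4*S
I(x, w) = -17/30 (I(x, w) = -4*(-17)/(-120) = 68*(-1/120) = -17/30)
E + I(291, 516) = 171253 - 17/30 = 5137573/30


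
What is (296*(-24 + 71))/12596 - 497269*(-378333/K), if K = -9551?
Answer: -12604928555885/639917 ≈ -1.9698e+7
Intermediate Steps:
(296*(-24 + 71))/12596 - 497269*(-378333/K) = (296*(-24 + 71))/12596 - 497269/((-9551/(-378333))) = (296*47)*(1/12596) - 497269/((-9551*(-1/378333))) = 13912*(1/12596) - 497269/9551/378333 = 74/67 - 497269*378333/9551 = 74/67 - 188133272577/9551 = -12604928555885/639917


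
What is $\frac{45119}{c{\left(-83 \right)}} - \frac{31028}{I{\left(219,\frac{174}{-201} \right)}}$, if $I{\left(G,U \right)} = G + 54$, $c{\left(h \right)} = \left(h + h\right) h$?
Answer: $- \frac{415186297}{3761394} \approx -110.38$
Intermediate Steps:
$c{\left(h \right)} = 2 h^{2}$ ($c{\left(h \right)} = 2 h h = 2 h^{2}$)
$I{\left(G,U \right)} = 54 + G$
$\frac{45119}{c{\left(-83 \right)}} - \frac{31028}{I{\left(219,\frac{174}{-201} \right)}} = \frac{45119}{2 \left(-83\right)^{2}} - \frac{31028}{54 + 219} = \frac{45119}{2 \cdot 6889} - \frac{31028}{273} = \frac{45119}{13778} - \frac{31028}{273} = - \frac{415186297}{3761394}$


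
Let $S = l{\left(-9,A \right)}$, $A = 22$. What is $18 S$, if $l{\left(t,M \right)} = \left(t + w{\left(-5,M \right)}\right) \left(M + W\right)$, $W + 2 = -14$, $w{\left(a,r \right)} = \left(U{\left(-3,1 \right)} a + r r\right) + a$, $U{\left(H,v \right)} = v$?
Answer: $50220$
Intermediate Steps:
$w{\left(a,r \right)} = r^{2} + 2 a$ ($w{\left(a,r \right)} = \left(1 a + r r\right) + a = \left(a + r^{2}\right) + a = r^{2} + 2 a$)
$W = -16$ ($W = -2 - 14 = -16$)
$l{\left(t,M \right)} = \left(-16 + M\right) \left(-10 + t + M^{2}\right)$ ($l{\left(t,M \right)} = \left(t + \left(M^{2} + 2 \left(-5\right)\right)\right) \left(M - 16\right) = \left(t + \left(M^{2} - 10\right)\right) \left(-16 + M\right) = \left(t + \left(-10 + M^{2}\right)\right) \left(-16 + M\right) = \left(-10 + t + M^{2}\right) \left(-16 + M\right) = \left(-16 + M\right) \left(-10 + t + M^{2}\right)$)
$S = 2790$ ($S = 160 - -144 - 16 \cdot 22^{2} + 22 \left(-9\right) + 22 \left(-10 + 22^{2}\right) = 160 + 144 - 7744 - 198 + 22 \left(-10 + 484\right) = 160 + 144 - 7744 - 198 + 22 \cdot 474 = 160 + 144 - 7744 - 198 + 10428 = 2790$)
$18 S = 18 \cdot 2790 = 50220$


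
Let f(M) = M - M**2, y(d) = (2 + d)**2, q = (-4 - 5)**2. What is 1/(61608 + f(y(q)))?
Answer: -1/47389824 ≈ -2.1102e-8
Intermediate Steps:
q = 81 (q = (-9)**2 = 81)
1/(61608 + f(y(q))) = 1/(61608 + (2 + 81)**2*(1 - (2 + 81)**2)) = 1/(61608 + 83**2*(1 - 1*83**2)) = 1/(61608 + 6889*(1 - 1*6889)) = 1/(61608 + 6889*(1 - 6889)) = 1/(61608 + 6889*(-6888)) = 1/(61608 - 47451432) = 1/(-47389824) = -1/47389824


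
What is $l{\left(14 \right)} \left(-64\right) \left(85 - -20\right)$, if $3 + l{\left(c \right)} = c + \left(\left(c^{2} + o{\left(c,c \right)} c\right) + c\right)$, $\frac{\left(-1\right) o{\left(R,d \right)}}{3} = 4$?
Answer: $-356160$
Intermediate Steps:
$o{\left(R,d \right)} = -12$ ($o{\left(R,d \right)} = \left(-3\right) 4 = -12$)
$l{\left(c \right)} = -3 + c^{2} - 10 c$ ($l{\left(c \right)} = -3 + \left(c + \left(\left(c^{2} - 12 c\right) + c\right)\right) = -3 + \left(c + \left(c^{2} - 11 c\right)\right) = -3 + \left(c^{2} - 10 c\right) = -3 + c^{2} - 10 c$)
$l{\left(14 \right)} \left(-64\right) \left(85 - -20\right) = \left(-3 + 14^{2} - 140\right) \left(-64\right) \left(85 - -20\right) = \left(-3 + 196 - 140\right) \left(-64\right) \left(85 + 20\right) = 53 \left(-64\right) 105 = \left(-3392\right) 105 = -356160$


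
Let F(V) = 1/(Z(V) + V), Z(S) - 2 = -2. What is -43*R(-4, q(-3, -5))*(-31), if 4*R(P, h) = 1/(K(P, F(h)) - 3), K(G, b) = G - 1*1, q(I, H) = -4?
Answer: -1333/32 ≈ -41.656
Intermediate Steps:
Z(S) = 0 (Z(S) = 2 - 2 = 0)
F(V) = 1/V (F(V) = 1/(0 + V) = 1/V)
K(G, b) = -1 + G (K(G, b) = G - 1 = -1 + G)
R(P, h) = 1/(4*(-4 + P)) (R(P, h) = 1/(4*((-1 + P) - 3)) = 1/(4*(-4 + P)))
-43*R(-4, q(-3, -5))*(-31) = -43/(4*(-4 - 4))*(-31) = -43/(4*(-8))*(-31) = -43*(-1)/(4*8)*(-31) = -43*(-1/32)*(-31) = (43/32)*(-31) = -1333/32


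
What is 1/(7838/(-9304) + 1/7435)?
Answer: -34587620/29133113 ≈ -1.1872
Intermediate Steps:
1/(7838/(-9304) + 1/7435) = 1/(7838*(-1/9304) + 1/7435) = 1/(-3919/4652 + 1/7435) = 1/(-29133113/34587620) = -34587620/29133113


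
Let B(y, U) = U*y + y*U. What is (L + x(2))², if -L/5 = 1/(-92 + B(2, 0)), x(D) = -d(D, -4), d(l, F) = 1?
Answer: 7569/8464 ≈ 0.89426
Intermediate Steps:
B(y, U) = 2*U*y (B(y, U) = U*y + U*y = 2*U*y)
x(D) = -1 (x(D) = -1*1 = -1)
L = 5/92 (L = -5/(-92 + 2*0*2) = -5/(-92 + 0) = -5/(-92) = -5*(-1/92) = 5/92 ≈ 0.054348)
(L + x(2))² = (5/92 - 1)² = (-87/92)² = 7569/8464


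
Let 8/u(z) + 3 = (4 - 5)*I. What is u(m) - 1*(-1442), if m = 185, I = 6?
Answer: 12970/9 ≈ 1441.1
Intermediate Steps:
u(z) = -8/9 (u(z) = 8/(-3 + (4 - 5)*6) = 8/(-3 - 1*6) = 8/(-3 - 6) = 8/(-9) = 8*(-⅑) = -8/9)
u(m) - 1*(-1442) = -8/9 - 1*(-1442) = -8/9 + 1442 = 12970/9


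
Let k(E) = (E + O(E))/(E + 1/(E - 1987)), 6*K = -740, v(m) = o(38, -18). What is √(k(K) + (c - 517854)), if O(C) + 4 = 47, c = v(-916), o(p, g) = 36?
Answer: I*√2841371428380401429/2342479 ≈ 719.6*I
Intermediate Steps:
v(m) = 36
c = 36
O(C) = 43 (O(C) = -4 + 47 = 43)
K = -370/3 (K = (⅙)*(-740) = -370/3 ≈ -123.33)
k(E) = (43 + E)/(E + 1/(-1987 + E)) (k(E) = (E + 43)/(E + 1/(E - 1987)) = (43 + E)/(E + 1/(-1987 + E)))
√(k(K) + (c - 517854)) = √((-85441 + (-370/3)² - 1944*(-370/3))/(1 + (-370/3)² - 1987*(-370/3)) + (36 - 517854)) = √((-85441 + 136900/9 + 239760)/(1 + 136900/9 + 735190/3) - 517818) = √((1525771/9)/(2342479/9) - 517818) = √((9/2342479)*(1525771/9) - 517818) = √(1525771/2342479 - 517818) = √(-1212976265051/2342479) = I*√2841371428380401429/2342479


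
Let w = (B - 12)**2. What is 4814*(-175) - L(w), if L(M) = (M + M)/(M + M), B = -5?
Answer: -842451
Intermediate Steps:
w = 289 (w = (-5 - 12)**2 = (-17)**2 = 289)
L(M) = 1 (L(M) = (2*M)/((2*M)) = (2*M)*(1/(2*M)) = 1)
4814*(-175) - L(w) = 4814*(-175) - 1*1 = -842450 - 1 = -842451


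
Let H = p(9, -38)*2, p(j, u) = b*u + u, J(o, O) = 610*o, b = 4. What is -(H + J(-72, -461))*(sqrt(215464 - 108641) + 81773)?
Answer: 3622543900 + 44300*sqrt(106823) ≈ 3.6370e+9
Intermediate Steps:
p(j, u) = 5*u (p(j, u) = 4*u + u = 5*u)
H = -380 (H = (5*(-38))*2 = -190*2 = -380)
-(H + J(-72, -461))*(sqrt(215464 - 108641) + 81773) = -(-380 + 610*(-72))*(sqrt(215464 - 108641) + 81773) = -(-380 - 43920)*(sqrt(106823) + 81773) = -(-44300)*(81773 + sqrt(106823)) = -(-3622543900 - 44300*sqrt(106823)) = 3622543900 + 44300*sqrt(106823)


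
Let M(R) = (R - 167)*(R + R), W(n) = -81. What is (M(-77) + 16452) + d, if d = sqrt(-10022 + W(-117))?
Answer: 54028 + I*sqrt(10103) ≈ 54028.0 + 100.51*I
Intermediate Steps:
d = I*sqrt(10103) (d = sqrt(-10022 - 81) = sqrt(-10103) = I*sqrt(10103) ≈ 100.51*I)
M(R) = 2*R*(-167 + R) (M(R) = (-167 + R)*(2*R) = 2*R*(-167 + R))
(M(-77) + 16452) + d = (2*(-77)*(-167 - 77) + 16452) + I*sqrt(10103) = (2*(-77)*(-244) + 16452) + I*sqrt(10103) = (37576 + 16452) + I*sqrt(10103) = 54028 + I*sqrt(10103)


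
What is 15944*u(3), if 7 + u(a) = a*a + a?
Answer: 79720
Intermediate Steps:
u(a) = -7 + a + a**2 (u(a) = -7 + (a*a + a) = -7 + (a**2 + a) = -7 + (a + a**2) = -7 + a + a**2)
15944*u(3) = 15944*(-7 + 3 + 3**2) = 15944*(-7 + 3 + 9) = 15944*5 = 79720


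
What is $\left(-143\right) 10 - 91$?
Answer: $-1521$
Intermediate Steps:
$\left(-143\right) 10 - 91 = -1430 - 91 = -1521$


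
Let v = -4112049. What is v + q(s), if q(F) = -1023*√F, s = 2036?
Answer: -4112049 - 2046*√509 ≈ -4.1582e+6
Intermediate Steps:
v + q(s) = -4112049 - 2046*√509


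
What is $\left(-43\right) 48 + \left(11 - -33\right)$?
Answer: $-2020$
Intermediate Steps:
$\left(-43\right) 48 + \left(11 - -33\right) = -2064 + \left(11 + 33\right) = -2064 + 44 = -2020$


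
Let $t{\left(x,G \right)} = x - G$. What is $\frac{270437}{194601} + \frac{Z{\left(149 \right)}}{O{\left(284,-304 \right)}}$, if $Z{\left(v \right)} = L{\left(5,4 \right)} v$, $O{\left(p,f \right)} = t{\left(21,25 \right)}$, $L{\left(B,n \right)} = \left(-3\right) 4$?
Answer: $\frac{87257084}{194601} \approx 448.39$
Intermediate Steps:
$L{\left(B,n \right)} = -12$
$O{\left(p,f \right)} = -4$ ($O{\left(p,f \right)} = 21 - 25 = -4$)
$Z{\left(v \right)} = - 12 v$
$\frac{270437}{194601} + \frac{Z{\left(149 \right)}}{O{\left(284,-304 \right)}} = \frac{270437}{194601} + \frac{\left(-12\right) 149}{-4} = 270437 \cdot \frac{1}{194601} - -447 = \frac{270437}{194601} + 447 = \frac{87257084}{194601}$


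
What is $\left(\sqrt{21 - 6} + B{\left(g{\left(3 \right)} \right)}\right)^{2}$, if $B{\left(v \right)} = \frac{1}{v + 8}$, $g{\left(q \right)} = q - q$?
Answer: $\frac{961}{64} + \frac{\sqrt{15}}{4} \approx 15.984$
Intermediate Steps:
$g{\left(q \right)} = 0$
$B{\left(v \right)} = \frac{1}{8 + v}$
$\left(\sqrt{21 - 6} + B{\left(g{\left(3 \right)} \right)}\right)^{2} = \left(\sqrt{21 - 6} + \frac{1}{8 + 0}\right)^{2} = \left(\sqrt{15} + \frac{1}{8}\right)^{2} = \left(\frac{1}{8} + \sqrt{15}\right)^{2}$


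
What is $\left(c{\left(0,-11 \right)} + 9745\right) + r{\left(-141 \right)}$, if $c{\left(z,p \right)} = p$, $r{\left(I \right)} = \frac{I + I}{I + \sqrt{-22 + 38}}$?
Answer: $\frac{1333840}{137} \approx 9736.1$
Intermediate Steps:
$r{\left(I \right)} = \frac{2 I}{4 + I}$ ($r{\left(I \right)} = \frac{2 I}{I + \sqrt{16}} = \frac{2 I}{I + 4} = \frac{2 I}{4 + I}$)
$\left(c{\left(0,-11 \right)} + 9745\right) + r{\left(-141 \right)} = \left(-11 + 9745\right) + 2 \left(-141\right) \frac{1}{4 - 141} = 9734 + 2 \left(-141\right) \frac{1}{-137} = 9734 + 2 \left(-141\right) \left(- \frac{1}{137}\right) = 9734 + \frac{282}{137} = \frac{1333840}{137}$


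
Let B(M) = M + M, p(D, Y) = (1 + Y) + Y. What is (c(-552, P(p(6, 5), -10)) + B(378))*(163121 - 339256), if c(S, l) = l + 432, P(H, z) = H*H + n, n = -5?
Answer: -229680040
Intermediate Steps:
p(D, Y) = 1 + 2*Y
B(M) = 2*M
P(H, z) = -5 + H² (P(H, z) = H*H - 5 = H² - 5 = -5 + H²)
c(S, l) = 432 + l
(c(-552, P(p(6, 5), -10)) + B(378))*(163121 - 339256) = ((432 + (-5 + (1 + 2*5)²)) + 2*378)*(163121 - 339256) = ((432 + (-5 + (1 + 10)²)) + 756)*(-176135) = ((432 + (-5 + 11²)) + 756)*(-176135) = ((432 + (-5 + 121)) + 756)*(-176135) = ((432 + 116) + 756)*(-176135) = (548 + 756)*(-176135) = 1304*(-176135) = -229680040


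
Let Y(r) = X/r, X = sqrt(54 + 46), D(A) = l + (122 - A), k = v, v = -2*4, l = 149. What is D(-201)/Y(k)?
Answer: -1888/5 ≈ -377.60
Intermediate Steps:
v = -8
k = -8
D(A) = 271 - A (D(A) = 149 + (122 - A) = 271 - A)
X = 10 (X = sqrt(100) = 10)
Y(r) = 10/r
D(-201)/Y(k) = (271 - 1*(-201))/((10/(-8))) = (271 + 201)/((10*(-1/8))) = 472/(-5/4) = 472*(-4/5) = -1888/5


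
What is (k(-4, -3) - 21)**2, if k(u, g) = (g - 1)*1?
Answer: 625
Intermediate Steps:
k(u, g) = -1 + g (k(u, g) = (-1 + g)*1 = -1 + g)
(k(-4, -3) - 21)**2 = ((-1 - 3) - 21)**2 = (-4 - 21)**2 = (-25)**2 = 625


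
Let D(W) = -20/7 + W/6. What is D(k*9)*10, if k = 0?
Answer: -200/7 ≈ -28.571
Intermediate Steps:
D(W) = -20/7 + W/6 (D(W) = -20*⅐ + W*(⅙) = -20/7 + W/6)
D(k*9)*10 = (-20/7 + (0*9)/6)*10 = (-20/7 + (⅙)*0)*10 = (-20/7 + 0)*10 = -20/7*10 = -200/7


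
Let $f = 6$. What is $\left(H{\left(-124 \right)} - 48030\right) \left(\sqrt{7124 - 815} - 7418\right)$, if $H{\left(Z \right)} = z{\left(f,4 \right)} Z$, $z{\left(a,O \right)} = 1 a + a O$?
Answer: $383881500 - 155250 \sqrt{701} \approx 3.7977 \cdot 10^{8}$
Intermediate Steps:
$z{\left(a,O \right)} = a + O a$
$H{\left(Z \right)} = 30 Z$ ($H{\left(Z \right)} = 6 \left(1 + 4\right) Z = 6 \cdot 5 Z = 30 Z$)
$\left(H{\left(-124 \right)} - 48030\right) \left(\sqrt{7124 - 815} - 7418\right) = \left(30 \left(-124\right) - 48030\right) \left(\sqrt{7124 - 815} - 7418\right) = \left(-3720 - 48030\right) \left(\sqrt{6309} - 7418\right) = - 51750 \left(3 \sqrt{701} - 7418\right) = - 51750 \left(-7418 + 3 \sqrt{701}\right) = 383881500 - 155250 \sqrt{701}$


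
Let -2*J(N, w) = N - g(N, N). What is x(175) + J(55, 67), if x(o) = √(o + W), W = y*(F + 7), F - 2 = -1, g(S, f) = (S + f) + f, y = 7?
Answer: 55 + √231 ≈ 70.199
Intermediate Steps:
g(S, f) = S + 2*f
F = 1 (F = 2 - 1 = 1)
J(N, w) = N (J(N, w) = -(N - (N + 2*N))/2 = -(N - 3*N)/2 = -(-1)*N = N)
W = 56 (W = 7*(1 + 7) = 7*8 = 56)
x(o) = √(56 + o) (x(o) = √(o + 56) = √(56 + o))
x(175) + J(55, 67) = √(56 + 175) + 55 = √231 + 55 = 55 + √231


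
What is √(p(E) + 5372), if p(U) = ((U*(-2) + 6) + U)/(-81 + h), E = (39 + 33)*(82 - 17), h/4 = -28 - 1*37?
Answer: √626255366/341 ≈ 73.387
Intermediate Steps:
h = -260 (h = 4*(-28 - 1*37) = 4*(-28 - 37) = 4*(-65) = -260)
E = 4680 (E = 72*65 = 4680)
p(U) = -6/341 + U/341 (p(U) = ((U*(-2) + 6) + U)/(-81 - 260) = ((-2*U + 6) + U)/(-341) = ((6 - 2*U) + U)*(-1/341) = (6 - U)*(-1/341) = -6/341 + U/341)
√(p(E) + 5372) = √((-6/341 + (1/341)*4680) + 5372) = √((-6/341 + 4680/341) + 5372) = √(4674/341 + 5372) = √(1836526/341) = √626255366/341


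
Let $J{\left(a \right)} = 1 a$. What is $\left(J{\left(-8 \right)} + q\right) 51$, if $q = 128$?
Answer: $6120$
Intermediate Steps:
$J{\left(a \right)} = a$
$\left(J{\left(-8 \right)} + q\right) 51 = \left(-8 + 128\right) 51 = 120 \cdot 51 = 6120$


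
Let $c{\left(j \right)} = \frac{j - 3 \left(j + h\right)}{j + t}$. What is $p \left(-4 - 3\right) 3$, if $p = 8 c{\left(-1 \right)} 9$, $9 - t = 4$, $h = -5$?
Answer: $-6426$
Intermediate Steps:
$t = 5$ ($t = 9 - 4 = 5$)
$c{\left(j \right)} = \frac{15 - 2 j}{5 + j}$ ($c{\left(j \right)} = \frac{j - 3 \left(j - 5\right)}{j + 5} = \frac{j - 3 \left(-5 + j\right)}{5 + j} = \frac{j - \left(-15 + 3 j\right)}{5 + j} = \frac{15 - 2 j}{5 + j}$)
$p = 306$ ($p = 8 \frac{15 - -2}{5 - 1} \cdot 9 = 8 \frac{15 + 2}{4} \cdot 9 = 8 \cdot \frac{1}{4} \cdot 17 \cdot 9 = 8 \cdot \frac{17}{4} \cdot 9 = 34 \cdot 9 = 306$)
$p \left(-4 - 3\right) 3 = 306 \left(-4 - 3\right) 3 = 306 \left(\left(-7\right) 3\right) = 306 \left(-21\right) = -6426$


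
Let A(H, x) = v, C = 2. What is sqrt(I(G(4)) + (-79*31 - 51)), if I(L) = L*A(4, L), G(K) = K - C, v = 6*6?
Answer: 2*I*sqrt(607) ≈ 49.275*I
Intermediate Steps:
v = 36
A(H, x) = 36
G(K) = -2 + K (G(K) = K - 1*2 = K - 2 = -2 + K)
I(L) = 36*L (I(L) = L*36 = 36*L)
sqrt(I(G(4)) + (-79*31 - 51)) = sqrt(36*(-2 + 4) + (-79*31 - 51)) = sqrt(36*2 + (-2449 - 51)) = sqrt(72 - 2500) = sqrt(-2428) = 2*I*sqrt(607)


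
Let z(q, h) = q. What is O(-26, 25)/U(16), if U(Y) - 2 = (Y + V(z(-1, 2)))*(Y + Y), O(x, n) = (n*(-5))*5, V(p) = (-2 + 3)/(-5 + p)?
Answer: -1875/1526 ≈ -1.2287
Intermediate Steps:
V(p) = 1/(-5 + p)
O(x, n) = -25*n (O(x, n) = -5*n*5 = -25*n)
U(Y) = 2 + 2*Y*(-⅙ + Y) (U(Y) = 2 + (Y + 1/(-5 - 1))*(Y + Y) = 2 + (Y + 1/(-6))*(2*Y) = 2 + (Y - ⅙)*(2*Y) = 2 + (-⅙ + Y)*(2*Y) = 2 + 2*Y*(-⅙ + Y))
O(-26, 25)/U(16) = (-25*25)/(2 + 2*16² - ⅓*16) = -625/(2 + 2*256 - 16/3) = -625/(2 + 512 - 16/3) = -625/1526/3 = -625*3/1526 = -1875/1526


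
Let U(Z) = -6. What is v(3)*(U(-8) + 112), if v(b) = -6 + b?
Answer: -318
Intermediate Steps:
v(3)*(U(-8) + 112) = (-6 + 3)*(-6 + 112) = -3*106 = -318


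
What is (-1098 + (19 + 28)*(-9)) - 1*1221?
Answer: -2742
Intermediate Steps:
(-1098 + (19 + 28)*(-9)) - 1*1221 = (-1098 + 47*(-9)) - 1221 = (-1098 - 423) - 1221 = -1521 - 1221 = -2742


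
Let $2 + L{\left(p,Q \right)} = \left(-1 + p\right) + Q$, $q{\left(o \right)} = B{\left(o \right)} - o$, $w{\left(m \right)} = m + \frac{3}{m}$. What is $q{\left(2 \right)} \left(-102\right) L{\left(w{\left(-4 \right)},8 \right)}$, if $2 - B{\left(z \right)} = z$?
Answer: $51$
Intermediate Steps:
$B{\left(z \right)} = 2 - z$
$q{\left(o \right)} = 2 - 2 o$ ($q{\left(o \right)} = \left(2 - o\right) - o = 2 - 2 o$)
$L{\left(p,Q \right)} = -3 + Q + p$ ($L{\left(p,Q \right)} = -2 + \left(\left(-1 + p\right) + Q\right) = -2 + \left(-1 + Q + p\right) = -3 + Q + p$)
$q{\left(2 \right)} \left(-102\right) L{\left(w{\left(-4 \right)},8 \right)} = \left(2 - 4\right) \left(-102\right) \left(-3 + 8 - \left(4 - \frac{3}{-4}\right)\right) = \left(2 - 4\right) \left(-102\right) \left(-3 + 8 + \left(-4 + 3 \left(- \frac{1}{4}\right)\right)\right) = \left(-2\right) \left(-102\right) \left(-3 + 8 - \frac{19}{4}\right) = 204 \left(-3 + 8 - \frac{19}{4}\right) = 204 \cdot \frac{1}{4} = 51$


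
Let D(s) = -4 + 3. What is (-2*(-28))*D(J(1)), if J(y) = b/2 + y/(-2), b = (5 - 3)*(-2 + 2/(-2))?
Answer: -56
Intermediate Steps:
b = -6 (b = 2*(-2 + 2*(-½)) = 2*(-2 - 1) = 2*(-3) = -6)
J(y) = -3 - y/2 (J(y) = -6/2 + y/(-2) = -6*½ + y*(-½) = -3 - y/2)
D(s) = -1
(-2*(-28))*D(J(1)) = -2*(-28)*(-1) = 56*(-1) = -56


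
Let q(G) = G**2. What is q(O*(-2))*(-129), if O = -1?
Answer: -516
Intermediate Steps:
q(O*(-2))*(-129) = (-1*(-2))**2*(-129) = 2**2*(-129) = 4*(-129) = -516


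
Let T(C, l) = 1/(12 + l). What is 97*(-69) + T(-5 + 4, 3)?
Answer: -100394/15 ≈ -6692.9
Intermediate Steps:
97*(-69) + T(-5 + 4, 3) = 97*(-69) + 1/(12 + 3) = -6693 + 1/15 = -100394/15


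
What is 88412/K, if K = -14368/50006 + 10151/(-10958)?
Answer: -24223373856088/332527725 ≈ -72846.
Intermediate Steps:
K = -332527725/273982874 (K = -14368*1/50006 + 10151*(-1/10958) = -7184/25003 - 10151/10958 = -332527725/273982874 ≈ -1.2137)
88412/K = 88412/(-332527725/273982874) = 88412*(-273982874/332527725) = -24223373856088/332527725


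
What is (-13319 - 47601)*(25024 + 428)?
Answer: -1550535840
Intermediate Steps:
(-13319 - 47601)*(25024 + 428) = -60920*25452 = -1550535840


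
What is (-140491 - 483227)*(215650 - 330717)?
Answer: 71769359106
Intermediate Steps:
(-140491 - 483227)*(215650 - 330717) = -623718*(-115067) = 71769359106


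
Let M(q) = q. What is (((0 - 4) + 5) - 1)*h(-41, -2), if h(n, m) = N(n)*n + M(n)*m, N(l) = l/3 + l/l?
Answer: 0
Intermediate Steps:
N(l) = 1 + l/3 (N(l) = l*(⅓) + 1 = l/3 + 1 = 1 + l/3)
h(n, m) = m*n + n*(1 + n/3) (h(n, m) = (1 + n/3)*n + n*m = n*(1 + n/3) + m*n = m*n + n*(1 + n/3))
(((0 - 4) + 5) - 1)*h(-41, -2) = (((0 - 4) + 5) - 1)*((⅓)*(-41)*(3 - 41 + 3*(-2))) = ((-4 + 5) - 1)*((⅓)*(-41)*(3 - 41 - 6)) = (1 - 1)*((⅓)*(-41)*(-44)) = 0*(1804/3) = 0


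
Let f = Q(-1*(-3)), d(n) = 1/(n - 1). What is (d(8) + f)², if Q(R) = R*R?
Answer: 4096/49 ≈ 83.592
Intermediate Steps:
d(n) = 1/(-1 + n)
Q(R) = R²
f = 9 (f = (-1*(-3))² = 3² = 9)
(d(8) + f)² = (1/(-1 + 8) + 9)² = (1/7 + 9)² = (⅐ + 9)² = (64/7)² = 4096/49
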